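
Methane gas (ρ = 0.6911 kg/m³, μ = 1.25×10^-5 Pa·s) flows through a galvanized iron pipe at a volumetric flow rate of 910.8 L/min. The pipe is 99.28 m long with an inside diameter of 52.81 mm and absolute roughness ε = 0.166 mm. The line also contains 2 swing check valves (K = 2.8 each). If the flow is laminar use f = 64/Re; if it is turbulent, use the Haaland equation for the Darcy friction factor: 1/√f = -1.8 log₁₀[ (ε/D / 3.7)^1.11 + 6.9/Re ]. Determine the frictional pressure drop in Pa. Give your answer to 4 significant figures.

ΔP ≈ 1072 Pa

Q = 910.8 L/min = 910.8/60000 = 0.01518 m³/s.
Cross-sectional area A = πD²/4 = π(0.05281)²/4 = 0.00219 m²; mean velocity V = Q/A = 0.01518/0.00219 = 6.93 m/s.
Reynolds number Re = ρVD/μ = 0.6911 · 6.93 · 0.05281 / 1.25e-05 = 2.023e+04.
Re > 4000 → turbulent. Relative roughness ε/D = 0.000166/0.05281 = 0.00314. Haaland: 1/√f = -1.8 log₁₀[(0.00314/3.7)^1.11 + 6.9/2.023e+04] = -1.8 log₁₀[0.00039 + 0.000341] = 5.645, so f = 0.03139.
Total minor-loss coefficient ΣK = 2·2.8 = 5.6.
ΔP = [f·L/D + ΣK]·(ρV²/2) = [0.03139·99.28/0.05281 + 5.6]·(0.6911·6.93²/2) = [59 + 5.6]·16.6 = 1072 Pa.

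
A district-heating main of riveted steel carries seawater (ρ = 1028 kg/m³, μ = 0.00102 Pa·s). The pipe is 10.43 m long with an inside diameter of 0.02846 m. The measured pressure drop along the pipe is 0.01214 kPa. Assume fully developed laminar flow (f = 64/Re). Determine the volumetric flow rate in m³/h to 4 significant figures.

For laminar flow, f = 64/Re with Re = ρVD/μ, so Darcy-Weisbach reduces to ΔP = 32μLV/D². Solving for V: V = ΔP·D²/(32μL) = 12.14·(0.02846)²/(32·0.00102·10.43) = 0.02888 m/s.
Check: Re = ρVD/μ = 1028·0.02888·0.02846/0.00102 = 828.5 < 2300, so the laminar assumption holds.
Q = V·A = 0.02888·(π/4·0.02846²) = 1.837e-05 m³/s = 0.06615 m³/h.

Q ≈ 0.06615 m³/h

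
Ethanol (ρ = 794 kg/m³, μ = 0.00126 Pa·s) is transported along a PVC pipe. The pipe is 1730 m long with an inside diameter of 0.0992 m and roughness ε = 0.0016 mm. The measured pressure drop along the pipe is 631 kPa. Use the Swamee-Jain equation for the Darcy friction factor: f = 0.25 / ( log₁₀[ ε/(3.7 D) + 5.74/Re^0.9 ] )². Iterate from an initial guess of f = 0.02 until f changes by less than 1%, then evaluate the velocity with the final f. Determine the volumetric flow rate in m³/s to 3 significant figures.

Q ≈ 0.0181 m³/s

Rearranging Darcy-Weisbach: V = √(2·ΔP·D/(f·L·ρ)). With ε/D = 1.6e-06/0.0992 = 1.61e-05, iterate starting from f = 0.02:
  f = 0.02 → V = √(2·6.31e+05·0.0992/(0.02·1730·794)) = 2.135 m/s; Re = ρVD/μ = 1.334e+05; f → 0.01695
  f = 0.01695 → V = 2.319 m/s; Re = 1.45e+05; f → 0.01668
  f = 0.01668 → V = 2.338 m/s; Re = 1.461e+05; f → 0.01665
Converged (Δf/f < 1%). With the final f = 0.01665: V = √(2·6.31e+05·0.0992/(0.01665·1730·794)) = 2.34 m/s.
Q = V·A = 2.34·(π/4·0.0992²) = 0.01808 m³/s = 0.0181 m³/s.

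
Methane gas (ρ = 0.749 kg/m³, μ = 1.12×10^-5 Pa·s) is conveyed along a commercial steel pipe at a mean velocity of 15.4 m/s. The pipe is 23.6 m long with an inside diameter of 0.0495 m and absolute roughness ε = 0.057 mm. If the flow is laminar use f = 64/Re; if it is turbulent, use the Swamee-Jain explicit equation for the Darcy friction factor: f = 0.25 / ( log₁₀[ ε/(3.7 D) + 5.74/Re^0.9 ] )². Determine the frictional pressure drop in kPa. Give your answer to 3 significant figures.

Reynolds number Re = ρVD/μ = 0.749 · 15.4 · 0.0495 / 1.12e-05 = 5.098e+04.
Re > 4000 → turbulent. Relative roughness ε/D = 5.7e-05/0.0495 = 0.00115. Swamee-Jain: f = 0.25/(log₁₀[0.00115/3.7 + 5.74/5.098e+04^0.9])² = 0.25/(log₁₀[0.000311 + 0.000333])² = 0.25/(-3.191)² = 0.02455.
Darcy-Weisbach: ΔP = f(L/D)(ρV²/2) = 0.02455·(23.6/0.0495)·(0.749·15.4²/2) = 0.02455·476.8·88.82 = 1040 Pa.
ΔP = 1040 Pa = 1.04 kPa.

ΔP ≈ 1.04 kPa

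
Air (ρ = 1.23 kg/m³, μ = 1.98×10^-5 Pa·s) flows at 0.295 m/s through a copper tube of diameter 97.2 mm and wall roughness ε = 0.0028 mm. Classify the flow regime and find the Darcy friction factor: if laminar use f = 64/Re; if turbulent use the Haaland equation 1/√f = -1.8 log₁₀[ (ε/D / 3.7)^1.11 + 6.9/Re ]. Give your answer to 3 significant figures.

f ≈ 0.0359

Re = ρVD/μ = 1.23·0.295·0.0972/1.98e-05 = 1781.
Re < 2300 → laminar, so f = 64/Re = 0.03593 (roughness is irrelevant in laminar flow).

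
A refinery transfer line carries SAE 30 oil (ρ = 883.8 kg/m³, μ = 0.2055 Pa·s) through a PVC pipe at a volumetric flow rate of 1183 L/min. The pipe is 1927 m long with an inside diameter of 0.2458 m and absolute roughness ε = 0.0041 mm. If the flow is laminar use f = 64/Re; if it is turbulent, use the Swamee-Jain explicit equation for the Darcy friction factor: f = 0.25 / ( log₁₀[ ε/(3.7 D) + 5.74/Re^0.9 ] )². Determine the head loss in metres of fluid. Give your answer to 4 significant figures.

Q = 1183 L/min = 1183/60000 = 0.01972 m³/s.
Cross-sectional area A = πD²/4 = π(0.2458)²/4 = 0.04745 m²; mean velocity V = Q/A = 0.01972/0.04745 = 0.4155 m/s.
Reynolds number Re = ρVD/μ = 883.8 · 0.4155 · 0.2458 / 0.205 = 439.2.
Re < 2300 → laminar flow, so f = 64/Re = 64/439.2 = 0.1457 (the turbulent correlation is not needed).
Darcy-Weisbach: ΔP = f(L/D)(ρV²/2) = 0.1457·(1927/0.2458)·(883.8·0.4155²/2) = 0.1457·7840·76.29 = 8.715e+04 Pa.
Head loss h_f = ΔP/(ρg) = 8.715e+04/(883.8·9.81) = 10.05 m.

h_f ≈ 10.05 m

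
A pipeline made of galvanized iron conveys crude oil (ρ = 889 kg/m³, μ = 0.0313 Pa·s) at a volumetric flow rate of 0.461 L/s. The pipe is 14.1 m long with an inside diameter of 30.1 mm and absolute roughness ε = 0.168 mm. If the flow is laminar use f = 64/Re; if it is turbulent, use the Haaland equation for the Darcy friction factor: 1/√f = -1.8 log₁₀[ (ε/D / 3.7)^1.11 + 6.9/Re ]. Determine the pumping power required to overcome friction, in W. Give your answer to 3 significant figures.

Q = 0.461 L/s = 0.461/1000 = 0.000461 m³/s.
Cross-sectional area A = πD²/4 = π(0.0301)²/4 = 0.0007116 m²; mean velocity V = Q/A = 0.000461/0.0007116 = 0.6479 m/s.
Reynolds number Re = ρVD/μ = 889 · 0.6479 · 0.0301 / 0.0313 = 553.9.
Re < 2300 → laminar flow, so f = 64/Re = 64/553.9 = 0.1156 (the turbulent correlation is not needed).
Darcy-Weisbach: ΔP = f(L/D)(ρV²/2) = 0.1156·(14.1/0.0301)·(889·0.6479²/2) = 0.1156·468.4·186.6 = 1.01e+04 Pa.
Pumping power P = QΔP = 0.000461·1.01e+04 = 4.655 W = 4.66 W.

P ≈ 4.66 W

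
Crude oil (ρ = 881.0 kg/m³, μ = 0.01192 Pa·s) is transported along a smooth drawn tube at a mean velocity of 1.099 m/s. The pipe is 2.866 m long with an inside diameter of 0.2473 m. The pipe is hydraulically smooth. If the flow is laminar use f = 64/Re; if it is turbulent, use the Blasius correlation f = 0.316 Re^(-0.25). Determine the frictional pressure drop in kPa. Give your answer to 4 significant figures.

Reynolds number Re = ρVD/μ = 881 · 1.099 · 0.2473 / 0.0119 = 2.009e+04.
Re > 4000 → turbulent. Smooth-pipe (Blasius): f = 0.316 Re^(-0.25) = 0.316/(2.009e+04)^0.25 = 0.02654.
Darcy-Weisbach: ΔP = f(L/D)(ρV²/2) = 0.02654·(2.866/0.2473)·(881·1.099²/2) = 0.02654·11.59·532 = 163.7 Pa.
ΔP = 163.7 Pa = 0.1637 kPa.

ΔP ≈ 0.1637 kPa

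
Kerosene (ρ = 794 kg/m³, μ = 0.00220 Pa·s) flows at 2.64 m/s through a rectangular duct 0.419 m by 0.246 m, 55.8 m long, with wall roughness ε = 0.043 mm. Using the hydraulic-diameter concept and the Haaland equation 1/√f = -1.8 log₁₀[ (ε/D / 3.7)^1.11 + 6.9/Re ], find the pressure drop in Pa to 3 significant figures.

Hydraulic diameter D_h = 4A/P = 4·(0.419·0.246)/(2·(0.419+0.246)) = 0.4123/1.33 = 0.31 m.
Re = ρVD_h/μ = 794·2.64·0.31/0.0022 = 2.954e+05.
ε/D_h = 4.3e-05/0.31 = 0.000139; Haaland gives 1/√f = -1.8 log₁₀[1.22e-05+2.34e-05] = 8.008, so f = 0.01559.
ΔP = f(L/D_h)(ρV²/2) = 0.01559·55.8/0.31·2767 = 7767 Pa.

ΔP ≈ 7770 Pa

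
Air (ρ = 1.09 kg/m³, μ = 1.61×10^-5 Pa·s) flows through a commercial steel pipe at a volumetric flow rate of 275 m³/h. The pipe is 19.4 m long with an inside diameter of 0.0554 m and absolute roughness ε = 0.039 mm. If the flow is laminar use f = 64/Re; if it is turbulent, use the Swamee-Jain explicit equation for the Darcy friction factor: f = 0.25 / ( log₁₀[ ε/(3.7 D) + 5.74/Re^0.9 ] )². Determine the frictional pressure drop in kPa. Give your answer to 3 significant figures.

ΔP ≈ 4.00 kPa

Q = 275 m³/h = 275/3600 = 0.07639 m³/s.
Cross-sectional area A = πD²/4 = π(0.0554)²/4 = 0.002411 m²; mean velocity V = Q/A = 0.07639/0.002411 = 31.69 m/s.
Reynolds number Re = ρVD/μ = 1.09 · 31.69 · 0.0554 / 1.61e-05 = 1.189e+05.
Re > 4000 → turbulent. Relative roughness ε/D = 3.9e-05/0.0554 = 0.000704. Swamee-Jain: f = 0.25/(log₁₀[0.000704/3.7 + 5.74/1.189e+05^0.9])² = 0.25/(log₁₀[0.00019 + 0.000155])² = 0.25/(-3.461)² = 0.02087.
Darcy-Weisbach: ΔP = f(L/D)(ρV²/2) = 0.02087·(19.4/0.0554)·(1.09·31.69²/2) = 0.02087·350.2·547.3 = 3999 Pa.
ΔP = 3999 Pa = 4.00 kPa.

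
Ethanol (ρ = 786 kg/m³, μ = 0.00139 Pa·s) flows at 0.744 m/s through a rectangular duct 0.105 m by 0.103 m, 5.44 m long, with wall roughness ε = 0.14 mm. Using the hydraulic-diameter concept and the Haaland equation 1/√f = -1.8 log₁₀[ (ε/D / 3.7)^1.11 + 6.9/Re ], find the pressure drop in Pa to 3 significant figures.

ΔP ≈ 285 Pa

Hydraulic diameter D_h = 4A/P = 4·(0.105·0.103)/(2·(0.105+0.103)) = 0.04326/0.416 = 0.104 m.
Re = ρVD_h/μ = 786·0.744·0.104/0.00139 = 4.375e+04.
ε/D_h = 0.00014/0.104 = 0.00135; Haaland gives 1/√f = -1.8 log₁₀[0.000152+0.000158] = 6.316, so f = 0.02507.
ΔP = f(L/D_h)(ρV²/2) = 0.02507·5.44/0.104·217.5 = 285.3 Pa.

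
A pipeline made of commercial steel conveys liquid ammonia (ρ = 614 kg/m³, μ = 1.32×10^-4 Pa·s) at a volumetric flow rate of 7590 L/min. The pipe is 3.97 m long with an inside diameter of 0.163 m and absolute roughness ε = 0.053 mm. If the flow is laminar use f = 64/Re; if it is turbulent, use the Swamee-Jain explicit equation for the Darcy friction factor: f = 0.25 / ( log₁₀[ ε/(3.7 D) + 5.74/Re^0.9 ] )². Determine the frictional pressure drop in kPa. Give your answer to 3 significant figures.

ΔP ≈ 4.23 kPa

Q = 7590 L/min = 7590/60000 = 0.1265 m³/s.
Cross-sectional area A = πD²/4 = π(0.163)²/4 = 0.02087 m²; mean velocity V = Q/A = 0.1265/0.02087 = 6.062 m/s.
Reynolds number Re = ρVD/μ = 614 · 6.062 · 0.163 / 0.000132 = 4.596e+06.
Re > 4000 → turbulent. Relative roughness ε/D = 5.3e-05/0.163 = 0.000325. Swamee-Jain: f = 0.25/(log₁₀[0.000325/3.7 + 5.74/4.596e+06^0.9])² = 0.25/(log₁₀[8.79e-05 + 5.79e-06])² = 0.25/(-4.028)² = 0.01541.
Darcy-Weisbach: ΔP = f(L/D)(ρV²/2) = 0.01541·(3.97/0.163)·(614·6.062²/2) = 0.01541·24.36·1.128e+04 = 4233 Pa.
ΔP = 4233 Pa = 4.23 kPa.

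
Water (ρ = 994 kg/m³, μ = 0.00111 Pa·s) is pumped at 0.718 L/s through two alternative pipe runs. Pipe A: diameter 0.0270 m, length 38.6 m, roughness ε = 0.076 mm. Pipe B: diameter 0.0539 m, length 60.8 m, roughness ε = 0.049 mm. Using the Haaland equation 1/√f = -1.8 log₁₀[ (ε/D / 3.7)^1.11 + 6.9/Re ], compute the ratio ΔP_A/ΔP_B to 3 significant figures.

Pipe A: V = Q/A = 0.000718/0.0005726 = 1.254 m/s; Re = 3.032e+04; ε/D = 0.00281; Haaland → f = 0.02937; ΔP_A = f(L/D)(ρV²/2) = 3.281e+04 Pa.
Pipe B: V = Q/A = 0.000718/0.002282 = 0.3147 m/s; Re = 1.519e+04; ε/D = 0.000909; Haaland → f = 0.02909; ΔP_B = f(L/D)(ρV²/2) = 1615 Pa.
ΔP_A/ΔP_B = 3.281e+04/1615 = 20.3.

ΔP_A/ΔP_B ≈ 20.3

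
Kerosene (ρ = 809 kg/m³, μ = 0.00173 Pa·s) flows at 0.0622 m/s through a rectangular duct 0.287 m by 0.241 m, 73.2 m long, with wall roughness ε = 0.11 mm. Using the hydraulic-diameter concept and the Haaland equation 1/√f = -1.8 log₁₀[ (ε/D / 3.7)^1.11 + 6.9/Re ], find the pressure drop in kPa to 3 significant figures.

ΔP ≈ 0.0148 kPa

Hydraulic diameter D_h = 4A/P = 4·(0.287·0.241)/(2·(0.287+0.241)) = 0.2767/1.056 = 0.262 m.
Re = ρVD_h/μ = 809·0.0622·0.262/0.00173 = 7621.
ε/D_h = 0.00011/0.262 = 0.00042; Haaland gives 1/√f = -1.8 log₁₀[4.18e-05+0.000905] = 5.442, so f = 0.03376.
ΔP = f(L/D_h)(ρV²/2) = 0.03376·73.2/0.262·1.565 = 14.76 Pa.
ΔP = 0.0148 kPa.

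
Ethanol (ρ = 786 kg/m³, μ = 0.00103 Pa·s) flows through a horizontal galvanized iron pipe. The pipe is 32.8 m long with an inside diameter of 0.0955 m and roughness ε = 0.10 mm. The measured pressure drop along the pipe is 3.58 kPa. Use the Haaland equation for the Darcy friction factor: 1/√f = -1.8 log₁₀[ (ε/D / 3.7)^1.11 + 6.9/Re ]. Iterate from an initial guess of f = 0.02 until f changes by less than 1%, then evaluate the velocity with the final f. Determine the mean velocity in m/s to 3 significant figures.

Rearranging Darcy-Weisbach: V = √(2·ΔP·D/(f·L·ρ)). With ε/D = 0.0001/0.0955 = 0.00105, iterate starting from f = 0.02:
  f = 0.02 → V = √(2·3580·0.0955/(0.02·32.8·786)) = 1.152 m/s; Re = ρVD/μ = 8.392e+04; f → 0.02249
  f = 0.02249 → V = 1.086 m/s; Re = 7.914e+04; f → 0.02262
Converged (Δf/f < 1%). With the final f = 0.02262: V = √(2·3580·0.0955/(0.02262·32.8·786)) = 1.083 m/s.

V ≈ 1.08 m/s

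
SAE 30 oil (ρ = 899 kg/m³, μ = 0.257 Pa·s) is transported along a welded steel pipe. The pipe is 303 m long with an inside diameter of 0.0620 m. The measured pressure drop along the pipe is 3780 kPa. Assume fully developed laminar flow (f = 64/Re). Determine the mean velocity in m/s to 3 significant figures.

V ≈ 5.83 m/s

For laminar flow, f = 64/Re with Re = ρVD/μ, so Darcy-Weisbach reduces to ΔP = 32μLV/D². Solving for V: V = ΔP·D²/(32μL) = 3.78e+06·(0.062)²/(32·0.257·303) = 5.831 m/s.
Check: Re = ρVD/μ = 899·5.831·0.062/0.257 = 1265 < 2300, so the laminar assumption holds.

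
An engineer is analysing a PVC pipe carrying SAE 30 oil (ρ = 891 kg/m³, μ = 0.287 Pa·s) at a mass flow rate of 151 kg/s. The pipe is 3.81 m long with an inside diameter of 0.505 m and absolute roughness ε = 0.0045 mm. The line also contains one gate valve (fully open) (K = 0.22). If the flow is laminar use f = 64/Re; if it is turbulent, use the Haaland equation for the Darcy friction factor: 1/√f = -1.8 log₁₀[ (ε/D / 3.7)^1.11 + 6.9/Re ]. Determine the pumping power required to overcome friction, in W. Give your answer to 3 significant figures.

P ≈ 31.6 W

A = πD²/4 = π(0.505)²/4 = 0.2003 m²; mean velocity V = ṁ/(ρA) = 151/(891 · 0.2003) = 0.8461 m/s.
Reynolds number Re = ρVD/μ = 891 · 0.8461 · 0.505 / 0.287 = 1327.
Re < 2300 → laminar flow, so f = 64/Re = 64/1327 = 0.04825 (the turbulent correlation is not needed).
Total minor-loss coefficient ΣK = 1·0.22 = 0.22.
ΔP = [f·L/D + ΣK]·(ρV²/2) = [0.04825·3.81/0.505 + 0.22]·(891·0.8461²/2) = [0.364 + 0.22]·318.9 = 186.3 Pa.
Q = ṁ/ρ = 151/891 = 0.1695 m³/s.
Pumping power P = QΔP = 0.1695·186.3 = 31.57 W = 31.6 W.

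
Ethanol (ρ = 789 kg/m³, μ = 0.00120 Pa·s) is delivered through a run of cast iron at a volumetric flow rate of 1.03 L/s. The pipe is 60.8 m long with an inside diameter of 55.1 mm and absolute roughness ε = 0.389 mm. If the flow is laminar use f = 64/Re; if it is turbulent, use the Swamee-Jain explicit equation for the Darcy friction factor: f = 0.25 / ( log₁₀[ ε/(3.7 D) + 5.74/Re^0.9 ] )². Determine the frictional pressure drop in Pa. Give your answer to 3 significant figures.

ΔP ≈ 3140 Pa

Q = 1.03 L/s = 1.03/1000 = 0.00103 m³/s.
Cross-sectional area A = πD²/4 = π(0.0551)²/4 = 0.002384 m²; mean velocity V = Q/A = 0.00103/0.002384 = 0.432 m/s.
Reynolds number Re = ρVD/μ = 789 · 0.432 · 0.0551 / 0.0012 = 1.565e+04.
Re > 4000 → turbulent. Relative roughness ε/D = 0.000389/0.0551 = 0.00706. Swamee-Jain: f = 0.25/(log₁₀[0.00706/3.7 + 5.74/1.565e+04^0.9])² = 0.25/(log₁₀[0.00191 + 0.000964])² = 0.25/(-2.542)² = 0.03869.
Darcy-Weisbach: ΔP = f(L/D)(ρV²/2) = 0.03869·(60.8/0.0551)·(789·0.432²/2) = 0.03869·1103·73.61 = 3143 Pa.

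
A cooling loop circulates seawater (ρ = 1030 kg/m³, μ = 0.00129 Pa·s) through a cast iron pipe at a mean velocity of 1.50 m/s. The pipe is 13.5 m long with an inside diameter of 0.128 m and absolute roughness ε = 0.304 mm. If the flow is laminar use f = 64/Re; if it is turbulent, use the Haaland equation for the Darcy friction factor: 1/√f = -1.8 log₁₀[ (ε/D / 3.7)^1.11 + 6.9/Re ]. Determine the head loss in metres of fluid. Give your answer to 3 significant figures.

Reynolds number Re = ρVD/μ = 1030 · 1.5 · 0.128 / 0.00129 = 1.533e+05.
Re > 4000 → turbulent. Relative roughness ε/D = 0.000304/0.128 = 0.00237. Haaland: 1/√f = -1.8 log₁₀[(0.00237/3.7)^1.11 + 6.9/1.533e+05] = -1.8 log₁₀[0.000286 + 4.5e-05] = 6.264, so f = 0.02548.
Darcy-Weisbach: ΔP = f(L/D)(ρV²/2) = 0.02548·(13.5/0.128)·(1030·1.5²/2) = 0.02548·105.5·1159 = 3114 Pa.
Head loss h_f = ΔP/(ρg) = 3114/(1030·9.81) = 0.308 m.

h_f ≈ 0.308 m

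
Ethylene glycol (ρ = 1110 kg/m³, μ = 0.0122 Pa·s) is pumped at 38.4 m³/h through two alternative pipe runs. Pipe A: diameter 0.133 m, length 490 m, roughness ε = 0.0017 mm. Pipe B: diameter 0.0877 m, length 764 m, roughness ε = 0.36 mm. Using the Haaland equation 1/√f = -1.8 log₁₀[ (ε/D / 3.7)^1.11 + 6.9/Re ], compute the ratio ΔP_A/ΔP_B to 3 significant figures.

ΔP_A/ΔP_B ≈ 0.0732

Pipe A: V = Q/A = 0.01067/0.01389 = 0.7678 m/s; Re = 9291; ε/D = 1.28e-05; Haaland → f = 0.03153; ΔP_A = f(L/D)(ρV²/2) = 3.8e+04 Pa.
Pipe B: V = Q/A = 0.01067/0.006041 = 1.766 m/s; Re = 1.409e+04; ε/D = 0.0041; Haaland → f = 0.03444; ΔP_B = f(L/D)(ρV²/2) = 5.192e+05 Pa.
ΔP_A/ΔP_B = 3.8e+04/5.192e+05 = 0.0732.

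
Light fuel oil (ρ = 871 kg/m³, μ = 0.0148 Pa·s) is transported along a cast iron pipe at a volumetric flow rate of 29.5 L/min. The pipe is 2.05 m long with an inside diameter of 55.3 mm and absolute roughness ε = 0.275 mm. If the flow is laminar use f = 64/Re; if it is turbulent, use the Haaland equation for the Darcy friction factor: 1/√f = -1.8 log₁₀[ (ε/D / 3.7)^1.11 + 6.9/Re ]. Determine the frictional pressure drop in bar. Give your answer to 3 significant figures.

ΔP ≈ 6.50×10^-4 bar

Q = 29.5 L/min = 29.5/60000 = 0.0004917 m³/s.
Cross-sectional area A = πD²/4 = π(0.0553)²/4 = 0.002402 m²; mean velocity V = Q/A = 0.0004917/0.002402 = 0.2047 m/s.
Reynolds number Re = ρVD/μ = 871 · 0.2047 · 0.0553 / 0.0148 = 666.2.
Re < 2300 → laminar flow, so f = 64/Re = 64/666.2 = 0.09607 (the turbulent correlation is not needed).
Darcy-Weisbach: ΔP = f(L/D)(ρV²/2) = 0.09607·(2.05/0.0553)·(871·0.2047²/2) = 0.09607·37.07·18.25 = 64.99 Pa.
ΔP = 64.99 Pa = 6.50×10^-4 bar.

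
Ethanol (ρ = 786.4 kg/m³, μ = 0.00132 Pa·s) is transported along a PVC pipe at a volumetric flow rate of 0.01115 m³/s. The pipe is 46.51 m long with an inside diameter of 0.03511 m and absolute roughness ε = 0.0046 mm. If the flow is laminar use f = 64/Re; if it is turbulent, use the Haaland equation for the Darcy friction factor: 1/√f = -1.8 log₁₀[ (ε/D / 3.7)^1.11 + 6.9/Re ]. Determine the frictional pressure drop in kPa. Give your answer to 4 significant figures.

Cross-sectional area A = πD²/4 = π(0.03511)²/4 = 0.0009682 m²; mean velocity V = Q/A = 0.01115/0.0009682 = 11.52 m/s.
Reynolds number Re = ρVD/μ = 786.4 · 11.52 · 0.03511 / 0.00132 = 2.409e+05.
Re > 4000 → turbulent. Relative roughness ε/D = 4.6e-06/0.03511 = 0.000131. Haaland: 1/√f = -1.8 log₁₀[(0.000131/3.7)^1.11 + 6.9/2.409e+05] = -1.8 log₁₀[1.15e-05 + 2.86e-05] = 7.914, so f = 0.01597.
Darcy-Weisbach: ΔP = f(L/D)(ρV²/2) = 0.01597·(46.51/0.03511)·(786.4·11.52²/2) = 0.01597·1325·5.215e+04 = 1.103e+06 Pa.
ΔP = 1.103e+06 Pa = 1103 kPa.

ΔP ≈ 1103 kPa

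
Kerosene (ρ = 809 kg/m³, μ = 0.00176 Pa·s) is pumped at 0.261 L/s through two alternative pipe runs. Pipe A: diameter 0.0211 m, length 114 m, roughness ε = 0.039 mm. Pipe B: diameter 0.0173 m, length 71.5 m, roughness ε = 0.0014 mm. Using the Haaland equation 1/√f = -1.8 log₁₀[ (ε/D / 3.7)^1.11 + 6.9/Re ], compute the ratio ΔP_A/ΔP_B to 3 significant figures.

Pipe A: V = Q/A = 0.000261/0.0003497 = 0.7464 m/s; Re = 7239; ε/D = 0.00185; Haaland → f = 0.0359; ΔP_A = f(L/D)(ρV²/2) = 4.372e+04 Pa.
Pipe B: V = Q/A = 0.000261/0.0002351 = 1.11 m/s; Re = 8830; ε/D = 8.09e-05; Haaland → f = 0.03205; ΔP_B = f(L/D)(ρV²/2) = 6.605e+04 Pa.
ΔP_A/ΔP_B = 4.372e+04/6.605e+04 = 0.662.

ΔP_A/ΔP_B ≈ 0.662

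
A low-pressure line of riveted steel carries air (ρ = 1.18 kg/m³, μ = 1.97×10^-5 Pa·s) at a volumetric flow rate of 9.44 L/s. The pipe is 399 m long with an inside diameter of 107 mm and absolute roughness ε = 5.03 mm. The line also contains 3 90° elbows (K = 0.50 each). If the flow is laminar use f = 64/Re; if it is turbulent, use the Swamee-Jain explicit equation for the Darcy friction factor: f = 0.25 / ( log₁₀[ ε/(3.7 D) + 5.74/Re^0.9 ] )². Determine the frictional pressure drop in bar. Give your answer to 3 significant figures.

ΔP ≈ 0.00182 bar

Q = 9.44 L/s = 9.44/1000 = 0.00944 m³/s.
Cross-sectional area A = πD²/4 = π(0.107)²/4 = 0.008992 m²; mean velocity V = Q/A = 0.00944/0.008992 = 1.05 m/s.
Reynolds number Re = ρVD/μ = 1.18 · 1.05 · 0.107 / 1.97e-05 = 6728.
Re > 4000 → turbulent. Relative roughness ε/D = 0.00503/0.107 = 0.047. Swamee-Jain: f = 0.25/(log₁₀[0.047/3.7 + 5.74/6728^0.9])² = 0.25/(log₁₀[0.0127 + 0.00206])² = 0.25/(-1.831)² = 0.07459.
Total minor-loss coefficient ΣK = 3·0.5 = 1.5.
ΔP = [f·L/D + ΣK]·(ρV²/2) = [0.07459·399/0.107 + 1.5]·(1.18·1.05²/2) = [278.1 + 1.5]·0.6503 = 181.8 Pa.
ΔP = 181.8 Pa = 0.00182 bar.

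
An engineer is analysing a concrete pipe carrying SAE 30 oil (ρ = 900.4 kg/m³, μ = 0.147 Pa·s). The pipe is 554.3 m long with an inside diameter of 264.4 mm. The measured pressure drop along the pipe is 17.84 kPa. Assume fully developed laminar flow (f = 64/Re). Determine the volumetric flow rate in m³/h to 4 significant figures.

Q ≈ 94.54 m³/h

For laminar flow, f = 64/Re with Re = ρVD/μ, so Darcy-Weisbach reduces to ΔP = 32μLV/D². Solving for V: V = ΔP·D²/(32μL) = 1.784e+04·(0.2644)²/(32·0.147·554.3) = 0.4783 m/s.
Check: Re = ρVD/μ = 900.4·0.4783·0.2644/0.147 = 774.6 < 2300, so the laminar assumption holds.
Q = V·A = 0.4783·(π/4·0.2644²) = 0.02626 m³/s = 94.54 m³/h.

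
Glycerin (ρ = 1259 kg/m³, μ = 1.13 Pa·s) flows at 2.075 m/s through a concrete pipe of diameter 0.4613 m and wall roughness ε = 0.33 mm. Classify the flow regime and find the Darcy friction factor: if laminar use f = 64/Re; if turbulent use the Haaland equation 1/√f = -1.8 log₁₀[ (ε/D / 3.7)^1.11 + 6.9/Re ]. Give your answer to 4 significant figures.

f ≈ 0.06001

Re = ρVD/μ = 1259·2.075·0.4613/1.13 = 1066.
Re < 2300 → laminar, so f = 64/Re = 0.06001 (roughness is irrelevant in laminar flow).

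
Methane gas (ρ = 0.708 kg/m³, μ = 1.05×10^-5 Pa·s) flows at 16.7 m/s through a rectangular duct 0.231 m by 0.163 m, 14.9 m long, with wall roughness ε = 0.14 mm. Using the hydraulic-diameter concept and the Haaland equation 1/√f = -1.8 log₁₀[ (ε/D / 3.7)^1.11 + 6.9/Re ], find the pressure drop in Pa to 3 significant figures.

ΔP ≈ 151 Pa

Hydraulic diameter D_h = 4A/P = 4·(0.231·0.163)/(2·(0.231+0.163)) = 0.1506/0.788 = 0.1911 m.
Re = ρVD_h/μ = 0.708·16.7·0.1911/1.05e-05 = 2.152e+05.
ε/D_h = 0.00014/0.1911 = 0.000732; Haaland gives 1/√f = -1.8 log₁₀[7.75e-05+3.21e-05] = 7.129, so f = 0.01968.
ΔP = f(L/D_h)(ρV²/2) = 0.01968·14.9/0.1911·98.73 = 151.4 Pa.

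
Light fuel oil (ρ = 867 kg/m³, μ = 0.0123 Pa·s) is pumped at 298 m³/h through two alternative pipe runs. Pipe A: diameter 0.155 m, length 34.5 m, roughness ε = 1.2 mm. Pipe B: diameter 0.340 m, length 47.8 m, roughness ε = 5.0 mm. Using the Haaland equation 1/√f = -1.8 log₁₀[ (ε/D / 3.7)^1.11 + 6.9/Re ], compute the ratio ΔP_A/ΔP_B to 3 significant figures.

ΔP_A/ΔP_B ≈ 29.2

Pipe A: V = Q/A = 0.08278/0.01887 = 4.387 m/s; Re = 4.793e+04; ε/D = 0.00774; Haaland → f = 0.03623; ΔP_A = f(L/D)(ρV²/2) = 6.727e+04 Pa.
Pipe B: V = Q/A = 0.08278/0.09079 = 0.9117 m/s; Re = 2.185e+04; ε/D = 0.0147; Haaland → f = 0.04546; ΔP_B = f(L/D)(ρV²/2) = 2303 Pa.
ΔP_A/ΔP_B = 6.727e+04/2303 = 29.2.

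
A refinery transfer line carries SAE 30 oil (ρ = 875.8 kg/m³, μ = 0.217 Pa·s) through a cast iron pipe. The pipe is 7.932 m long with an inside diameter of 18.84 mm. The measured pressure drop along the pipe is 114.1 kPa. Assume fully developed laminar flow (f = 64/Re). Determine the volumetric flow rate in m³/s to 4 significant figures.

For laminar flow, f = 64/Re with Re = ρVD/μ, so Darcy-Weisbach reduces to ΔP = 32μLV/D². Solving for V: V = ΔP·D²/(32μL) = 1.141e+05·(0.01884)²/(32·0.217·7.932) = 0.7353 m/s.
Check: Re = ρVD/μ = 875.8·0.7353·0.01884/0.217 = 55.91 < 2300, so the laminar assumption holds.
Q = V·A = 0.7353·(π/4·0.01884²) = 0.000205 m³/s = 2.050×10^-4 m³/s.

Q ≈ 2.050×10^-4 m³/s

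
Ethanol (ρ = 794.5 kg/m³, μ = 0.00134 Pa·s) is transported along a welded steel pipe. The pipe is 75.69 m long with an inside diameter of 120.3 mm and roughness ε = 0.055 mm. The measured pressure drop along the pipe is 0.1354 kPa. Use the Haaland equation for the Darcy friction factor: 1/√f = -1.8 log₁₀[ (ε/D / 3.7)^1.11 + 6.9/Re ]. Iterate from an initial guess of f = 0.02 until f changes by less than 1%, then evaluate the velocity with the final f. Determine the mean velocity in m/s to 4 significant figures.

V ≈ 0.1300 m/s

Rearranging Darcy-Weisbach: V = √(2·ΔP·D/(f·L·ρ)). With ε/D = 5.5e-05/0.1203 = 0.000457, iterate starting from f = 0.02:
  f = 0.02 → V = √(2·135.4·0.1203/(0.02·75.69·794.5)) = 0.1646 m/s; Re = ρVD/μ = 1.174e+04; f → 0.03018
  f = 0.03018 → V = 0.134 m/s; Re = 9557; f → 0.03181
  f = 0.03181 → V = 0.1305 m/s; Re = 9307; f → 0.03204
Converged (Δf/f < 1%). With the final f = 0.03204: V = √(2·135.4·0.1203/(0.03204·75.69·794.5)) = 0.13 m/s.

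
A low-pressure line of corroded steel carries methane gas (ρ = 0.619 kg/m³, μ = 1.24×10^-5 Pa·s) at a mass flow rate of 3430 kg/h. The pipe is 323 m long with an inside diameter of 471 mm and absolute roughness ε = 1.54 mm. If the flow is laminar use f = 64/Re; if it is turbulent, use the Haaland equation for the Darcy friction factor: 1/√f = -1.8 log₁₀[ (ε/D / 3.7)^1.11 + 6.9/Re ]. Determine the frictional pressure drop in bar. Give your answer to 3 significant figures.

ṁ = 3430 kg/h = 3430/3600 = 0.9528 kg/s.
A = πD²/4 = π(0.471)²/4 = 0.1742 m²; mean velocity V = ṁ/(ρA) = 0.9528/(0.619 · 0.1742) = 8.834 m/s.
Reynolds number Re = ρVD/μ = 0.619 · 8.834 · 0.471 / 1.24e-05 = 2.077e+05.
Re > 4000 → turbulent. Relative roughness ε/D = 0.00154/0.471 = 0.00327. Haaland: 1/√f = -1.8 log₁₀[(0.00327/3.7)^1.11 + 6.9/2.077e+05] = -1.8 log₁₀[0.000408 + 3.32e-05] = 6.04, so f = 0.02741.
Darcy-Weisbach: ΔP = f(L/D)(ρV²/2) = 0.02741·(323/0.471)·(0.619·8.834²/2) = 0.02741·685.8·24.15 = 454 Pa.
ΔP = 454 Pa = 0.00454 bar.

ΔP ≈ 0.00454 bar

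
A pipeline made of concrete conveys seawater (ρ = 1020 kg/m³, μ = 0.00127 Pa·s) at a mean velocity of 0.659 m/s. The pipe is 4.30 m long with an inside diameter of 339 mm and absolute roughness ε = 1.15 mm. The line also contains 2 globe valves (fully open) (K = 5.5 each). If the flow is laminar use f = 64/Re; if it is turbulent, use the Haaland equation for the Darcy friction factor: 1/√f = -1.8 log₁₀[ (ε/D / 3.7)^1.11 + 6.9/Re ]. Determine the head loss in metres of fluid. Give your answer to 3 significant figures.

Reynolds number Re = ρVD/μ = 1020 · 0.659 · 0.339 / 0.00127 = 1.794e+05.
Re > 4000 → turbulent. Relative roughness ε/D = 0.00115/0.339 = 0.00339. Haaland: 1/√f = -1.8 log₁₀[(0.00339/3.7)^1.11 + 6.9/1.794e+05] = -1.8 log₁₀[0.000425 + 3.85e-05] = 6.002, so f = 0.02776.
Total minor-loss coefficient ΣK = 2·5.5 = 11.
ΔP = [f·L/D + ΣK]·(ρV²/2) = [0.02776·4.3/0.339 + 11]·(1020·0.659²/2) = [0.3522 + 11]·221.5 = 2514 Pa.
Head loss h_f = ΔP/(ρg) = 2514/(1020·9.81) = 0.251 m.

h_f ≈ 0.251 m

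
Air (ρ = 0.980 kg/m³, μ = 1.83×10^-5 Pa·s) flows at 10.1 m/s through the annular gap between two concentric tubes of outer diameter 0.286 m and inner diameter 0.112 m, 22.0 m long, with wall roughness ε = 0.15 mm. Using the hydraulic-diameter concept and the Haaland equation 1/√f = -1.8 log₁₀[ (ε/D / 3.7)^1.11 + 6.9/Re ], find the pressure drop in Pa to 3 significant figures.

Hydraulic diameter D_h = 4A/P = D_o - D_i = 0.286 - 0.112 = 0.174 m.
Re = ρVD_h/μ = 0.98·10.1·0.174/1.83e-05 = 9.411e+04.
ε/D_h = 0.00015/0.174 = 0.000862; Haaland gives 1/√f = -1.8 log₁₀[9.28e-05+7.33e-05] = 6.803, so f = 0.02161.
ΔP = f(L/D_h)(ρV²/2) = 0.02161·22/0.174·49.98 = 136.6 Pa.

ΔP ≈ 137 Pa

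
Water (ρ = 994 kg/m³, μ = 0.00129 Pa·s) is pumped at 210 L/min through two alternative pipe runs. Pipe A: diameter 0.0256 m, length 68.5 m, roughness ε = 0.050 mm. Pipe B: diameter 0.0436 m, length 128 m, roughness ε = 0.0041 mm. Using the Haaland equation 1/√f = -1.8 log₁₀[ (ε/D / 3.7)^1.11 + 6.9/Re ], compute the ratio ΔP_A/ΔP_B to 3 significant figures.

Pipe A: V = Q/A = 0.0035/0.0005147 = 6.8 m/s; Re = 1.341e+05; ε/D = 0.00195; Haaland → f = 0.02449; ΔP_A = f(L/D)(ρV²/2) = 1.506e+06 Pa.
Pipe B: V = Q/A = 0.0035/0.001493 = 2.344 m/s; Re = 7.876e+04; ε/D = 9.4e-05; Haaland → f = 0.0191; ΔP_B = f(L/D)(ρV²/2) = 1.532e+05 Pa.
ΔP_A/ΔP_B = 1.506e+06/1.532e+05 = 9.83.

ΔP_A/ΔP_B ≈ 9.83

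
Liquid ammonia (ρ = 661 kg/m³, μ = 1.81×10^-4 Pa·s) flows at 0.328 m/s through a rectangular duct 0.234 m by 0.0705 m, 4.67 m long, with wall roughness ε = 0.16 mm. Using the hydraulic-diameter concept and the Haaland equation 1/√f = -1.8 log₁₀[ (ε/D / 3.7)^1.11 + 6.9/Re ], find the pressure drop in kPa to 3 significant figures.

ΔP ≈ 0.0354 kPa

Hydraulic diameter D_h = 4A/P = 4·(0.234·0.0705)/(2·(0.234+0.0705)) = 0.06599/0.609 = 0.1084 m.
Re = ρVD_h/μ = 661·0.328·0.1084/0.000181 = 1.298e+05.
ε/D_h = 0.00016/0.1084 = 0.00148; Haaland gives 1/√f = -1.8 log₁₀[0.000169+5.32e-05] = 6.577, so f = 0.02312.
ΔP = f(L/D_h)(ρV²/2) = 0.02312·4.67/0.1084·35.56 = 35.43 Pa.
ΔP = 0.0354 kPa.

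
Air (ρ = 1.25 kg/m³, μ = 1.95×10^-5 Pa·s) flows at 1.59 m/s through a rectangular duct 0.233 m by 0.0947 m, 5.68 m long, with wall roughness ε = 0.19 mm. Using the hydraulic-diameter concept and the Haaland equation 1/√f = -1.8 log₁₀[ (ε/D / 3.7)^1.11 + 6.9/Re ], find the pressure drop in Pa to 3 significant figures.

Hydraulic diameter D_h = 4A/P = 4·(0.233·0.0947)/(2·(0.233+0.0947)) = 0.08826/0.6554 = 0.1347 m.
Re = ρVD_h/μ = 1.25·1.59·0.1347/1.95e-05 = 1.373e+04.
ε/D_h = 0.00019/0.1347 = 0.00141; Haaland gives 1/√f = -1.8 log₁₀[0.00016+0.000503] = 5.721, so f = 0.03055.
ΔP = f(L/D_h)(ρV²/2) = 0.03055·5.68/0.1347·1.58 = 2.036 Pa.

ΔP ≈ 2.04 Pa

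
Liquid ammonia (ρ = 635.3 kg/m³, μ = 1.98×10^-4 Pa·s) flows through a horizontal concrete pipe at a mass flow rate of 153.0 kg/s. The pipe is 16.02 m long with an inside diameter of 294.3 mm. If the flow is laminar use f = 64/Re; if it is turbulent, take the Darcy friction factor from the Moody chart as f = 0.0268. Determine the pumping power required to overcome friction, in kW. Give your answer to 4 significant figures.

A = πD²/4 = π(0.2943)²/4 = 0.06803 m²; mean velocity V = ṁ/(ρA) = 153/(635.3 · 0.06803) = 3.54 m/s.
Reynolds number Re = ρVD/μ = 635.3 · 3.54 · 0.2943 / 0.000198 = 3.343e+06.
Re > 4000 → turbulent; use the Moody-chart value f = 0.0268.
Darcy-Weisbach: ΔP = f(L/D)(ρV²/2) = 0.0268·(16.02/0.2943)·(635.3·3.54²/2) = 0.0268·54.43·3981 = 5808 Pa.
Q = ṁ/ρ = 153/635.3 = 0.2408 m³/s.
Pumping power P = QΔP = 0.2408·5808 = 1398.8 W = 1.399 kW.

P ≈ 1.399 kW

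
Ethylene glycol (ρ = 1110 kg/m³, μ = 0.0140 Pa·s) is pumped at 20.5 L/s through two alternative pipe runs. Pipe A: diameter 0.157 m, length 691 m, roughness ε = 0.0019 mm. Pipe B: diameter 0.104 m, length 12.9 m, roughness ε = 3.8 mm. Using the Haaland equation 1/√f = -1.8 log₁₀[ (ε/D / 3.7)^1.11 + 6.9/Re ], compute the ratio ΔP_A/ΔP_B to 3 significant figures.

Pipe A: V = Q/A = 0.0205/0.01936 = 1.059 m/s; Re = 1.318e+04; ε/D = 1.21e-05; Haaland → f = 0.02868; ΔP_A = f(L/D)(ρV²/2) = 7.856e+04 Pa.
Pipe B: V = Q/A = 0.0205/0.008495 = 2.413 m/s; Re = 1.99e+04; ε/D = 0.0365; Haaland → f = 0.06369; ΔP_B = f(L/D)(ρV²/2) = 2.553e+04 Pa.
ΔP_A/ΔP_B = 7.856e+04/2.553e+04 = 3.08.

ΔP_A/ΔP_B ≈ 3.08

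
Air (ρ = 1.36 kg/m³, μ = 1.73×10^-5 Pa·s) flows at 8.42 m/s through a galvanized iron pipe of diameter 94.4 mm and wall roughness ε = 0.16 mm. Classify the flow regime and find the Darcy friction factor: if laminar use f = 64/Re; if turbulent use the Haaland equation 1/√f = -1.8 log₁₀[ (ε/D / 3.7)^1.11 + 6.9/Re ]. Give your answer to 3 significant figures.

f ≈ 0.0250

Re = ρVD/μ = 1.36·8.42·0.0944/1.73e-05 = 6.249e+04.
Re > 4000 → turbulent. ε/D = 0.00016/0.0944 = 0.00169; Haaland: 1/√f = -1.8 log₁₀[0.000197 + 0.00011] = 6.323, so f = 0.02501.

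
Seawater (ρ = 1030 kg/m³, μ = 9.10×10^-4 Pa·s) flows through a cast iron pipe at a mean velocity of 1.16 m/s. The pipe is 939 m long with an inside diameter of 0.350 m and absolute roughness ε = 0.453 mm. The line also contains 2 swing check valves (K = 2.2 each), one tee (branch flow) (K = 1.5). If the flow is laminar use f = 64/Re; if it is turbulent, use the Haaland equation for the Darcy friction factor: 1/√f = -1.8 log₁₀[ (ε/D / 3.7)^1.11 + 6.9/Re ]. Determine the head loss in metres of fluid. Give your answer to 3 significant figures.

Reynolds number Re = ρVD/μ = 1030 · 1.16 · 0.35 / 0.00091 = 4.595e+05.
Re > 4000 → turbulent. Relative roughness ε/D = 0.000453/0.35 = 0.00129. Haaland: 1/√f = -1.8 log₁₀[(0.00129/3.7)^1.11 + 6.9/4.595e+05] = -1.8 log₁₀[0.000146 + 1.5e-05] = 6.829, so f = 0.02144.
Total minor-loss coefficient ΣK = 2·2.2 + 1·1.5 = 5.9.
ΔP = [f·L/D + ΣK]·(ρV²/2) = [0.02144·939/0.35 + 5.9]·(1030·1.16²/2) = [57.53 + 5.9]·693 = 4.396e+04 Pa.
Head loss h_f = ΔP/(ρg) = 4.396e+04/(1030·9.81) = 4.35 m.

h_f ≈ 4.35 m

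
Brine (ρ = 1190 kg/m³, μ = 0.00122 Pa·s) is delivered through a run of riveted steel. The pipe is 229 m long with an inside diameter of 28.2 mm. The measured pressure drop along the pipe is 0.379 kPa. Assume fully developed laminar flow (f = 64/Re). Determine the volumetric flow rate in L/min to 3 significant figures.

For laminar flow, f = 64/Re with Re = ρVD/μ, so Darcy-Weisbach reduces to ΔP = 32μLV/D². Solving for V: V = ΔP·D²/(32μL) = 379·(0.0282)²/(32·0.00122·229) = 0.03371 m/s.
Check: Re = ρVD/μ = 1190·0.03371·0.0282/0.00122 = 927.3 < 2300, so the laminar assumption holds.
Q = V·A = 0.03371·(π/4·0.0282²) = 2.106e-05 m³/s = 1.26 L/min.

Q ≈ 1.26 L/min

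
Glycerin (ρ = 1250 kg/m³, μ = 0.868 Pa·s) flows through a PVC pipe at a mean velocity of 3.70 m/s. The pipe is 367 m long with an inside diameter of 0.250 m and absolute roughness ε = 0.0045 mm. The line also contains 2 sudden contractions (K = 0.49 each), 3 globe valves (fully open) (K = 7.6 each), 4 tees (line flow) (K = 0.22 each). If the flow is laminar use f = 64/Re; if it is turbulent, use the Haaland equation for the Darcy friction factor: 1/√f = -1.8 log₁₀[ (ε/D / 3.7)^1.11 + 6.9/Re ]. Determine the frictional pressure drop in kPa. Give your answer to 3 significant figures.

ΔP ≈ 814 kPa

Reynolds number Re = ρVD/μ = 1250 · 3.7 · 0.25 / 0.868 = 1332.
Re < 2300 → laminar flow, so f = 64/Re = 64/1332 = 0.04804 (the turbulent correlation is not needed).
Total minor-loss coefficient ΣK = 2·0.49 + 3·7.6 + 4·0.22 = 24.7.
ΔP = [f·L/D + ΣK]·(ρV²/2) = [0.04804·367/0.25 + 24.7]·(1250·3.7²/2) = [70.53 + 24.7]·8556 = 8.145e+05 Pa.
ΔP = 8.145e+05 Pa = 814 kPa.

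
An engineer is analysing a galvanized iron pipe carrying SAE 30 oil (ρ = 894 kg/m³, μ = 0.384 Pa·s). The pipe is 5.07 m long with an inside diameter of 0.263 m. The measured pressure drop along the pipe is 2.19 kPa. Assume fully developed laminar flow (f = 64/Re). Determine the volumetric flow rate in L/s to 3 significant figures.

Q ≈ 132 L/s

For laminar flow, f = 64/Re with Re = ρVD/μ, so Darcy-Weisbach reduces to ΔP = 32μLV/D². Solving for V: V = ΔP·D²/(32μL) = 2190·(0.263)²/(32·0.384·5.07) = 2.431 m/s.
Check: Re = ρVD/μ = 894·2.431·0.263/0.384 = 1489 < 2300, so the laminar assumption holds.
Q = V·A = 2.431·(π/4·0.263²) = 0.1321 m³/s = 132 L/s.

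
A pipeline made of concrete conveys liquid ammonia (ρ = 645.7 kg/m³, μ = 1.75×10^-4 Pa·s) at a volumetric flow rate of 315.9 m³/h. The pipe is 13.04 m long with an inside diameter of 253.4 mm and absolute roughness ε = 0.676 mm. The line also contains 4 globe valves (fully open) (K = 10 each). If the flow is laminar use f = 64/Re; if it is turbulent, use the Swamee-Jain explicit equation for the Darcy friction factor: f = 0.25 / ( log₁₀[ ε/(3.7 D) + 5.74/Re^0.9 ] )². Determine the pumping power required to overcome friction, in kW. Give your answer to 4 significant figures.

P ≈ 3.543 kW

Q = 315.9 m³/h = 315.9/3600 = 0.08775 m³/s.
Cross-sectional area A = πD²/4 = π(0.2534)²/4 = 0.05043 m²; mean velocity V = Q/A = 0.08775/0.05043 = 1.74 m/s.
Reynolds number Re = ρVD/μ = 645.7 · 1.74 · 0.2534 / 0.000175 = 1.627e+06.
Re > 4000 → turbulent. Relative roughness ε/D = 0.000676/0.2534 = 0.00267. Swamee-Jain: f = 0.25/(log₁₀[0.00267/3.7 + 5.74/1.627e+06^0.9])² = 0.25/(log₁₀[0.000721 + 1.47e-05])² = 0.25/(-3.133)² = 0.02547.
Total minor-loss coefficient ΣK = 4·10 = 40.
ΔP = [f·L/D + ΣK]·(ρV²/2) = [0.02547·13.04/0.2534 + 40]·(645.7·1.74²/2) = [1.31 + 40]·977.4 = 4.038e+04 Pa.
Pumping power P = QΔP = 0.08775·4.038e+04 = 3543.2 W = 3.543 kW.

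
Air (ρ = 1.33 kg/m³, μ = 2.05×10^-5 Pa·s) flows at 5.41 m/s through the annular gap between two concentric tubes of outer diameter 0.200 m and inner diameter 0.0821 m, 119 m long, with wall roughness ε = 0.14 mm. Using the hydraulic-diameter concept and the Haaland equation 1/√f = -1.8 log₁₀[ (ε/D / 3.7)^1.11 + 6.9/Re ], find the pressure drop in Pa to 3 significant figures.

Hydraulic diameter D_h = 4A/P = D_o - D_i = 0.2 - 0.0821 = 0.1179 m.
Re = ρVD_h/μ = 1.33·5.41·0.1179/2.05e-05 = 4.138e+04.
ε/D_h = 0.00014/0.1179 = 0.00119; Haaland gives 1/√f = -1.8 log₁₀[0.000132+0.000167] = 6.343, so f = 0.02485.
ΔP = f(L/D_h)(ρV²/2) = 0.02485·119/0.1179·19.46 = 488.2 Pa.

ΔP ≈ 488 Pa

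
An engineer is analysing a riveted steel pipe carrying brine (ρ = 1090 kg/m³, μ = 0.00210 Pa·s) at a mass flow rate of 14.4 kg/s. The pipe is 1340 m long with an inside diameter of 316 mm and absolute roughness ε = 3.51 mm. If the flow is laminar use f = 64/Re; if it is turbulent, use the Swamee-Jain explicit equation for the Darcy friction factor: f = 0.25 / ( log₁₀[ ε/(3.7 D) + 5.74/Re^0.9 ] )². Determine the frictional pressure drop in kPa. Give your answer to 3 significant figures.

ΔP ≈ 2.74 kPa

A = πD²/4 = π(0.316)²/4 = 0.07843 m²; mean velocity V = ṁ/(ρA) = 14.4/(1090 · 0.07843) = 0.1685 m/s.
Reynolds number Re = ρVD/μ = 1090 · 0.1685 · 0.316 / 0.0021 = 2.763e+04.
Re > 4000 → turbulent. Relative roughness ε/D = 0.00351/0.316 = 0.0111. Swamee-Jain: f = 0.25/(log₁₀[0.0111/3.7 + 5.74/2.763e+04^0.9])² = 0.25/(log₁₀[0.003 + 0.000578])² = 0.25/(-2.446)² = 0.04178.
Darcy-Weisbach: ΔP = f(L/D)(ρV²/2) = 0.04178·(1340/0.316)·(1090·0.1685²/2) = 0.04178·4241·15.46 = 2740 Pa.
ΔP = 2740 Pa = 2.74 kPa.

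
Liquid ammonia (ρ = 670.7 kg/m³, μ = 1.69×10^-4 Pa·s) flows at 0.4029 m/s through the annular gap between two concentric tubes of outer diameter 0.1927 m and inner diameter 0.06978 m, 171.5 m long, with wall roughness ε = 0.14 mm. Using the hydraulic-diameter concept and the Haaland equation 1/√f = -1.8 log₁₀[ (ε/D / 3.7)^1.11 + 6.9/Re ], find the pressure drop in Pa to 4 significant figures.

Hydraulic diameter D_h = 4A/P = D_o - D_i = 0.1927 - 0.06978 = 0.1229 m.
Re = ρVD_h/μ = 670.7·0.4029·0.1229/0.000169 = 1.965e+05.
ε/D_h = 0.00014/0.1229 = 0.00114; Haaland gives 1/√f = -1.8 log₁₀[0.000126+3.51e-05] = 6.825, so f = 0.02147.
ΔP = f(L/D_h)(ρV²/2) = 0.02147·171.5/0.1229·54.44 = 1631 Pa.

ΔP ≈ 1631 Pa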